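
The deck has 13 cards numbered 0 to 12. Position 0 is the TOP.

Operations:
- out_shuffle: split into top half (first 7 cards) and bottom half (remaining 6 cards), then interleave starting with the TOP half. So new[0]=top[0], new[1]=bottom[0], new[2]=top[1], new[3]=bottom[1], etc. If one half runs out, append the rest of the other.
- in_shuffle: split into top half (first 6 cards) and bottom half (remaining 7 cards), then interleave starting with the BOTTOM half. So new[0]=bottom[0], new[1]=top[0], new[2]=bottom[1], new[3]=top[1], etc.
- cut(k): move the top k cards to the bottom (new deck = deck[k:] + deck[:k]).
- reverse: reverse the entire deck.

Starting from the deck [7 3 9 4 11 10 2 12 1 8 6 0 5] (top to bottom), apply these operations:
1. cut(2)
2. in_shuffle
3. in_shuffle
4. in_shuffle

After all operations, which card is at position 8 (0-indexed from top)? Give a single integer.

After op 1 (cut(2)): [9 4 11 10 2 12 1 8 6 0 5 7 3]
After op 2 (in_shuffle): [1 9 8 4 6 11 0 10 5 2 7 12 3]
After op 3 (in_shuffle): [0 1 10 9 5 8 2 4 7 6 12 11 3]
After op 4 (in_shuffle): [2 0 4 1 7 10 6 9 12 5 11 8 3]
Position 8: card 12.

Answer: 12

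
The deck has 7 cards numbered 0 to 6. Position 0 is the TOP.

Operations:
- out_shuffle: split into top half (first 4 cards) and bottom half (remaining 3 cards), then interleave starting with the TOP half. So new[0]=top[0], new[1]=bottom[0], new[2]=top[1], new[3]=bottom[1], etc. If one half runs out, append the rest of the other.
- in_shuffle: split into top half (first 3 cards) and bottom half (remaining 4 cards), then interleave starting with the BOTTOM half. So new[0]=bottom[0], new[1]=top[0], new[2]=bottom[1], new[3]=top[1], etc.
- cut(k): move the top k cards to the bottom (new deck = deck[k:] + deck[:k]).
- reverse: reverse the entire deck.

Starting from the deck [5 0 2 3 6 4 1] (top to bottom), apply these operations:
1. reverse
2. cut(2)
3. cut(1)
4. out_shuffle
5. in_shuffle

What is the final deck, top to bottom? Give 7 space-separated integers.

After op 1 (reverse): [1 4 6 3 2 0 5]
After op 2 (cut(2)): [6 3 2 0 5 1 4]
After op 3 (cut(1)): [3 2 0 5 1 4 6]
After op 4 (out_shuffle): [3 1 2 4 0 6 5]
After op 5 (in_shuffle): [4 3 0 1 6 2 5]

Answer: 4 3 0 1 6 2 5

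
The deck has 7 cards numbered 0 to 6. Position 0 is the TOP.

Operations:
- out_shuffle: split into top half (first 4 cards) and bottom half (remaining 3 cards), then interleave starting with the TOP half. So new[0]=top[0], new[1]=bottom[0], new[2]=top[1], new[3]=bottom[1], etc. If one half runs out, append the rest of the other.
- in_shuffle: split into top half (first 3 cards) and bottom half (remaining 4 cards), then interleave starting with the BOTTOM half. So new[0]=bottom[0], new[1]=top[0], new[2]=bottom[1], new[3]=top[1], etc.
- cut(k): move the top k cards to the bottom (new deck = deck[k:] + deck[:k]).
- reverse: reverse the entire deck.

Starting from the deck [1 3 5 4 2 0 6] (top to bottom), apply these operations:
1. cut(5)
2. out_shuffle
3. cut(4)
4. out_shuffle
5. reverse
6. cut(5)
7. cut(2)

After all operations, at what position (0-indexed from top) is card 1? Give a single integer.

Answer: 6

Derivation:
After op 1 (cut(5)): [0 6 1 3 5 4 2]
After op 2 (out_shuffle): [0 5 6 4 1 2 3]
After op 3 (cut(4)): [1 2 3 0 5 6 4]
After op 4 (out_shuffle): [1 5 2 6 3 4 0]
After op 5 (reverse): [0 4 3 6 2 5 1]
After op 6 (cut(5)): [5 1 0 4 3 6 2]
After op 7 (cut(2)): [0 4 3 6 2 5 1]
Card 1 is at position 6.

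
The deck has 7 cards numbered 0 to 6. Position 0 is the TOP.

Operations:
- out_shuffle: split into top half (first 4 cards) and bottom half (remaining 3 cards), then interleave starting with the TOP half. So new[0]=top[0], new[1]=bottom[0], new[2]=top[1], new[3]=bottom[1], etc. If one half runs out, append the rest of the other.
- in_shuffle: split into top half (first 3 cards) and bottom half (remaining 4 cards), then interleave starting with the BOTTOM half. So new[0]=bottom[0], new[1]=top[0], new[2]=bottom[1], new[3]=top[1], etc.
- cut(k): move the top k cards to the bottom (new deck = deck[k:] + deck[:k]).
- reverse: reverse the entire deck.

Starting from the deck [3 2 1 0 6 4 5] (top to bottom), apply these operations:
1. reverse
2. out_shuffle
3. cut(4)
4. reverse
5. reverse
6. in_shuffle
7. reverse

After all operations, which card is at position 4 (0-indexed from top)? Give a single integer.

Answer: 1

Derivation:
After op 1 (reverse): [5 4 6 0 1 2 3]
After op 2 (out_shuffle): [5 1 4 2 6 3 0]
After op 3 (cut(4)): [6 3 0 5 1 4 2]
After op 4 (reverse): [2 4 1 5 0 3 6]
After op 5 (reverse): [6 3 0 5 1 4 2]
After op 6 (in_shuffle): [5 6 1 3 4 0 2]
After op 7 (reverse): [2 0 4 3 1 6 5]
Position 4: card 1.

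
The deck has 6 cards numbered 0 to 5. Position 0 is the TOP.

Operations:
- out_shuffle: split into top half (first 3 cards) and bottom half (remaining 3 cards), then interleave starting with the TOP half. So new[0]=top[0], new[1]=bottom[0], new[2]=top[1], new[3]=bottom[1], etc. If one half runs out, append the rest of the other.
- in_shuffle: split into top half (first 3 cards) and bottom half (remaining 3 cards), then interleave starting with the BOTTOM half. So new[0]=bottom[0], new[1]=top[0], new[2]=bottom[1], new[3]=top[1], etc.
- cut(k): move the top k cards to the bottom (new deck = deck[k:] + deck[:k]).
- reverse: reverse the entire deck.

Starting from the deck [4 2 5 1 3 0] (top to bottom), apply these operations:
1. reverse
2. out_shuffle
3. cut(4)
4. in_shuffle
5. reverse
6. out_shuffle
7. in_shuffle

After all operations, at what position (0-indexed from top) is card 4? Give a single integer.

After op 1 (reverse): [0 3 1 5 2 4]
After op 2 (out_shuffle): [0 5 3 2 1 4]
After op 3 (cut(4)): [1 4 0 5 3 2]
After op 4 (in_shuffle): [5 1 3 4 2 0]
After op 5 (reverse): [0 2 4 3 1 5]
After op 6 (out_shuffle): [0 3 2 1 4 5]
After op 7 (in_shuffle): [1 0 4 3 5 2]
Card 4 is at position 2.

Answer: 2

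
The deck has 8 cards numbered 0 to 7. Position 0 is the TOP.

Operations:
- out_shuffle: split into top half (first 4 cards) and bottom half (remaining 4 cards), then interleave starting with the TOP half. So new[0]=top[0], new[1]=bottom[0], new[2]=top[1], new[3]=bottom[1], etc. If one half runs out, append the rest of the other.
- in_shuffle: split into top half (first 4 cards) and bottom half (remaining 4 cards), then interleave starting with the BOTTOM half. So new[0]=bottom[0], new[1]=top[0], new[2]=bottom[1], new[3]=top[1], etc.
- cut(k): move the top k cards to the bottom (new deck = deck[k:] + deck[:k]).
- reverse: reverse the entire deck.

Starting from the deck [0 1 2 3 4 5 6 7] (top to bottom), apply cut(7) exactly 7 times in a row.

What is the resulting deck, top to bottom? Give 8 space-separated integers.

After op 1 (cut(7)): [7 0 1 2 3 4 5 6]
After op 2 (cut(7)): [6 7 0 1 2 3 4 5]
After op 3 (cut(7)): [5 6 7 0 1 2 3 4]
After op 4 (cut(7)): [4 5 6 7 0 1 2 3]
After op 5 (cut(7)): [3 4 5 6 7 0 1 2]
After op 6 (cut(7)): [2 3 4 5 6 7 0 1]
After op 7 (cut(7)): [1 2 3 4 5 6 7 0]

Answer: 1 2 3 4 5 6 7 0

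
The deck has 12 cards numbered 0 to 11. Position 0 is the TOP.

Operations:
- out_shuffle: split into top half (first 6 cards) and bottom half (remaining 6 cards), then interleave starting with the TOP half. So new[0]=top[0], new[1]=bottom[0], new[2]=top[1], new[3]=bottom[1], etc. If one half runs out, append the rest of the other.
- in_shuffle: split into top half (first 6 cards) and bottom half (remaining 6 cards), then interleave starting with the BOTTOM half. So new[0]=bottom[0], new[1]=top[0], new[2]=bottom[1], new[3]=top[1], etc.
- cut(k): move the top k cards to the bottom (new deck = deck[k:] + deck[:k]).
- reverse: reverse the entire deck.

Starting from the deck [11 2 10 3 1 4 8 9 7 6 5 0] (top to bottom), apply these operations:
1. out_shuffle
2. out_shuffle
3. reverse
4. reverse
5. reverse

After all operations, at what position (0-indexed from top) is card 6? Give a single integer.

After op 1 (out_shuffle): [11 8 2 9 10 7 3 6 1 5 4 0]
After op 2 (out_shuffle): [11 3 8 6 2 1 9 5 10 4 7 0]
After op 3 (reverse): [0 7 4 10 5 9 1 2 6 8 3 11]
After op 4 (reverse): [11 3 8 6 2 1 9 5 10 4 7 0]
After op 5 (reverse): [0 7 4 10 5 9 1 2 6 8 3 11]
Card 6 is at position 8.

Answer: 8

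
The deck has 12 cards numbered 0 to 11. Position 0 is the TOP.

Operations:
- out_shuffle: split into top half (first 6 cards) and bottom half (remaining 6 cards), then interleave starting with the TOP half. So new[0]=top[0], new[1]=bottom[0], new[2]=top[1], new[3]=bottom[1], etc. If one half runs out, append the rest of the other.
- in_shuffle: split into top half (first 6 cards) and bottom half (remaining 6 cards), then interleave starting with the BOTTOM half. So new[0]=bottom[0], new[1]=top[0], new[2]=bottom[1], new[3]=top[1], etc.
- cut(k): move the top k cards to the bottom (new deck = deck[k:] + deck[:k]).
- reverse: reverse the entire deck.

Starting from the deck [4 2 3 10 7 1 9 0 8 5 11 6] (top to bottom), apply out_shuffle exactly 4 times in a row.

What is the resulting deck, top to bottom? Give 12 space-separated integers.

After op 1 (out_shuffle): [4 9 2 0 3 8 10 5 7 11 1 6]
After op 2 (out_shuffle): [4 10 9 5 2 7 0 11 3 1 8 6]
After op 3 (out_shuffle): [4 0 10 11 9 3 5 1 2 8 7 6]
After op 4 (out_shuffle): [4 5 0 1 10 2 11 8 9 7 3 6]

Answer: 4 5 0 1 10 2 11 8 9 7 3 6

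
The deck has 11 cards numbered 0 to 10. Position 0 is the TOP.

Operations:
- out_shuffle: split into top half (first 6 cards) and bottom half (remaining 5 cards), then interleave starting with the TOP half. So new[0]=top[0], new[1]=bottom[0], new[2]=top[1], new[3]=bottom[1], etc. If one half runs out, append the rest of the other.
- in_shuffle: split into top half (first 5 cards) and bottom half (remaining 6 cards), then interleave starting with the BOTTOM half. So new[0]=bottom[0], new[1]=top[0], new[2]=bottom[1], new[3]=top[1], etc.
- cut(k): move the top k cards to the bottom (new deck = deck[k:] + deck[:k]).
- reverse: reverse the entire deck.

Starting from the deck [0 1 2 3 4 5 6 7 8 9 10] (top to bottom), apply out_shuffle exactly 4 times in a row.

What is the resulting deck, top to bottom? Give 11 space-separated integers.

Answer: 0 9 7 5 3 1 10 8 6 4 2

Derivation:
After op 1 (out_shuffle): [0 6 1 7 2 8 3 9 4 10 5]
After op 2 (out_shuffle): [0 3 6 9 1 4 7 10 2 5 8]
After op 3 (out_shuffle): [0 7 3 10 6 2 9 5 1 8 4]
After op 4 (out_shuffle): [0 9 7 5 3 1 10 8 6 4 2]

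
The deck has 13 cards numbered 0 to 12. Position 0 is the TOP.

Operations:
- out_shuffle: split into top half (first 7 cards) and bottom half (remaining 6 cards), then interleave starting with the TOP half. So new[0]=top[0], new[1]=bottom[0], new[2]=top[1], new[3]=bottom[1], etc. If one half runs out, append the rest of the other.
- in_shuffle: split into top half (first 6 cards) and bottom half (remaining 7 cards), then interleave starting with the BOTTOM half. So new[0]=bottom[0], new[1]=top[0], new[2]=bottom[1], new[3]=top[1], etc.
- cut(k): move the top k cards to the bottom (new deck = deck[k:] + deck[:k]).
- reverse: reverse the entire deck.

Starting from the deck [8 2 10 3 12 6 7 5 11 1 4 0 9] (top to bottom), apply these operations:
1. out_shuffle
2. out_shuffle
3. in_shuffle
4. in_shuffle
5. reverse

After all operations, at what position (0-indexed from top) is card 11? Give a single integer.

After op 1 (out_shuffle): [8 5 2 11 10 1 3 4 12 0 6 9 7]
After op 2 (out_shuffle): [8 4 5 12 2 0 11 6 10 9 1 7 3]
After op 3 (in_shuffle): [11 8 6 4 10 5 9 12 1 2 7 0 3]
After op 4 (in_shuffle): [9 11 12 8 1 6 2 4 7 10 0 5 3]
After op 5 (reverse): [3 5 0 10 7 4 2 6 1 8 12 11 9]
Card 11 is at position 11.

Answer: 11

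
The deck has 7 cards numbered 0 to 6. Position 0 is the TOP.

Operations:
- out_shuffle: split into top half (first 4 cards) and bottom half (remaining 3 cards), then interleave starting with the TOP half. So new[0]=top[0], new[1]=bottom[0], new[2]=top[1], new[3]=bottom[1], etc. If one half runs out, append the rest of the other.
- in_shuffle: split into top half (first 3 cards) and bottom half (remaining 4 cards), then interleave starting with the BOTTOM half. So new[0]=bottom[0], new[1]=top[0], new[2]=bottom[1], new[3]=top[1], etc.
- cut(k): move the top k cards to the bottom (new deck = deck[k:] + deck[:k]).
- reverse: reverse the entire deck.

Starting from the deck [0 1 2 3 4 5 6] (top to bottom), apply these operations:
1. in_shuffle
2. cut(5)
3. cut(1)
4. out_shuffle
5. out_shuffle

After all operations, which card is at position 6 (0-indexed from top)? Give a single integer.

After op 1 (in_shuffle): [3 0 4 1 5 2 6]
After op 2 (cut(5)): [2 6 3 0 4 1 5]
After op 3 (cut(1)): [6 3 0 4 1 5 2]
After op 4 (out_shuffle): [6 1 3 5 0 2 4]
After op 5 (out_shuffle): [6 0 1 2 3 4 5]
Position 6: card 5.

Answer: 5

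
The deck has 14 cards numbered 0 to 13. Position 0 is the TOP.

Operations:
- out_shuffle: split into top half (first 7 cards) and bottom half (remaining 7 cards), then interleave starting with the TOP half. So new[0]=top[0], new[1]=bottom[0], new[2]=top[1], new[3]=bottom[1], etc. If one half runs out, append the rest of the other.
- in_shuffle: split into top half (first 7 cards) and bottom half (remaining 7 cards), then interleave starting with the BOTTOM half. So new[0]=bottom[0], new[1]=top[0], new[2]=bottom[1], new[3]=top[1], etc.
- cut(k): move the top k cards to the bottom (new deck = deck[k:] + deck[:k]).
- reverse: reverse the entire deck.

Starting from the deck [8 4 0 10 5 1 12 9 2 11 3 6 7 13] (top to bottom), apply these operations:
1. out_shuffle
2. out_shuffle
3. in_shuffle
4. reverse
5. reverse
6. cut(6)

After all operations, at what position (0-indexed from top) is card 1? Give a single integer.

Answer: 8

Derivation:
After op 1 (out_shuffle): [8 9 4 2 0 11 10 3 5 6 1 7 12 13]
After op 2 (out_shuffle): [8 3 9 5 4 6 2 1 0 7 11 12 10 13]
After op 3 (in_shuffle): [1 8 0 3 7 9 11 5 12 4 10 6 13 2]
After op 4 (reverse): [2 13 6 10 4 12 5 11 9 7 3 0 8 1]
After op 5 (reverse): [1 8 0 3 7 9 11 5 12 4 10 6 13 2]
After op 6 (cut(6)): [11 5 12 4 10 6 13 2 1 8 0 3 7 9]
Card 1 is at position 8.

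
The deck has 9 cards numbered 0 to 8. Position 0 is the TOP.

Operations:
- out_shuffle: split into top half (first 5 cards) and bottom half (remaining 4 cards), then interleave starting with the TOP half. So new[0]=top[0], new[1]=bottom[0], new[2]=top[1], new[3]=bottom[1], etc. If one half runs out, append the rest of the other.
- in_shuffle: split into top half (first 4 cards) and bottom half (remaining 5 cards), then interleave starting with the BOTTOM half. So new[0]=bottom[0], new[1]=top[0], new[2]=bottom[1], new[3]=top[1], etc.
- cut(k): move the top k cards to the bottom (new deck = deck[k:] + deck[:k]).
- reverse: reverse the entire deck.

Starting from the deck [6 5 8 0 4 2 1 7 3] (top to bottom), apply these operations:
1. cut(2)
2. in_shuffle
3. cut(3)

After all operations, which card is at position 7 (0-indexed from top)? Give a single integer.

After op 1 (cut(2)): [8 0 4 2 1 7 3 6 5]
After op 2 (in_shuffle): [1 8 7 0 3 4 6 2 5]
After op 3 (cut(3)): [0 3 4 6 2 5 1 8 7]
Position 7: card 8.

Answer: 8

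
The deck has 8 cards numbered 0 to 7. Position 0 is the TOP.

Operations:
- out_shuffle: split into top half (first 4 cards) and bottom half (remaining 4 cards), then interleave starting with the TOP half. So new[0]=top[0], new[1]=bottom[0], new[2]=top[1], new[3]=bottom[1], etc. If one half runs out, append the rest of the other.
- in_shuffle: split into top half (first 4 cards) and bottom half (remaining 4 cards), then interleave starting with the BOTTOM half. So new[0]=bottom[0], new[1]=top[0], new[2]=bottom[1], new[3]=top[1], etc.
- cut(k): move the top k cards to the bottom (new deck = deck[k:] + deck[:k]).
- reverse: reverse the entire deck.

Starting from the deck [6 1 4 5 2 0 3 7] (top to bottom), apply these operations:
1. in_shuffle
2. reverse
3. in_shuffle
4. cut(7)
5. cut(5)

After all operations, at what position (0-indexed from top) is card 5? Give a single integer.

After op 1 (in_shuffle): [2 6 0 1 3 4 7 5]
After op 2 (reverse): [5 7 4 3 1 0 6 2]
After op 3 (in_shuffle): [1 5 0 7 6 4 2 3]
After op 4 (cut(7)): [3 1 5 0 7 6 4 2]
After op 5 (cut(5)): [6 4 2 3 1 5 0 7]
Card 5 is at position 5.

Answer: 5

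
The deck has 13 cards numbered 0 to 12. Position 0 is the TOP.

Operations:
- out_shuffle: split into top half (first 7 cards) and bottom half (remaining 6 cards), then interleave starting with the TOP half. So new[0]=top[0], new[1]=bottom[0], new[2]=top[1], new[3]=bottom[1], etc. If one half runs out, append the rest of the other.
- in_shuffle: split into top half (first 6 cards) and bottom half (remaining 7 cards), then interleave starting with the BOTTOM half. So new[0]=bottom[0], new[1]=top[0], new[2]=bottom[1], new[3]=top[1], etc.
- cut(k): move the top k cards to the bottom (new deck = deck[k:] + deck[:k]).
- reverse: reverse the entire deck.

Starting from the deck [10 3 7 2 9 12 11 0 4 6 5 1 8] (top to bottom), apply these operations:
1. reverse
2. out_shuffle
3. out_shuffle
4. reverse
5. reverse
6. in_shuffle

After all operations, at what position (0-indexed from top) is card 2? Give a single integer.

Answer: 8

Derivation:
After op 1 (reverse): [8 1 5 6 4 0 11 12 9 2 7 3 10]
After op 2 (out_shuffle): [8 12 1 9 5 2 6 7 4 3 0 10 11]
After op 3 (out_shuffle): [8 7 12 4 1 3 9 0 5 10 2 11 6]
After op 4 (reverse): [6 11 2 10 5 0 9 3 1 4 12 7 8]
After op 5 (reverse): [8 7 12 4 1 3 9 0 5 10 2 11 6]
After op 6 (in_shuffle): [9 8 0 7 5 12 10 4 2 1 11 3 6]
Card 2 is at position 8.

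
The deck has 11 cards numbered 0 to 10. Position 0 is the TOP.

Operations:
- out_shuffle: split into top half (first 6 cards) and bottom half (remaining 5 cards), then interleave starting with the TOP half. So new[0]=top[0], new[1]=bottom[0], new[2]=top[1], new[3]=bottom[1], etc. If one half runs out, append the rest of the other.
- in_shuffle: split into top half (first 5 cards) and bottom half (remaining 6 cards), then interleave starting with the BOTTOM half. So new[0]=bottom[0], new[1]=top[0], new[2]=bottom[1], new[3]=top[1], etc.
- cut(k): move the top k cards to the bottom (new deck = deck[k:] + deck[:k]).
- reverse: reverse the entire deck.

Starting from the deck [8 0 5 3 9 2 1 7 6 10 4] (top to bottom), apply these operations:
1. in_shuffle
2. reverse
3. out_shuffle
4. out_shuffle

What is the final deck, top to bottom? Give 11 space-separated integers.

After op 1 (in_shuffle): [2 8 1 0 7 5 6 3 10 9 4]
After op 2 (reverse): [4 9 10 3 6 5 7 0 1 8 2]
After op 3 (out_shuffle): [4 7 9 0 10 1 3 8 6 2 5]
After op 4 (out_shuffle): [4 3 7 8 9 6 0 2 10 5 1]

Answer: 4 3 7 8 9 6 0 2 10 5 1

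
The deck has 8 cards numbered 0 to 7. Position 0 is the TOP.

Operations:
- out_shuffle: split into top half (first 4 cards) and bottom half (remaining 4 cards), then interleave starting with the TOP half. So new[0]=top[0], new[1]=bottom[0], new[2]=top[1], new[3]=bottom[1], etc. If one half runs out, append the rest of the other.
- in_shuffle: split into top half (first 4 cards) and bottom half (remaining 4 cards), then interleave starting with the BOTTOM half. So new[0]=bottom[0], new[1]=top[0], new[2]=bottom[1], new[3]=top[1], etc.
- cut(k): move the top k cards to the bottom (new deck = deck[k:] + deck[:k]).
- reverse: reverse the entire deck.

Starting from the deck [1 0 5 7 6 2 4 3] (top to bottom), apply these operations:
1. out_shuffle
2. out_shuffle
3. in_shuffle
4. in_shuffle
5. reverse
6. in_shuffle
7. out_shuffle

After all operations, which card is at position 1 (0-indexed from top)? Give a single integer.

After op 1 (out_shuffle): [1 6 0 2 5 4 7 3]
After op 2 (out_shuffle): [1 5 6 4 0 7 2 3]
After op 3 (in_shuffle): [0 1 7 5 2 6 3 4]
After op 4 (in_shuffle): [2 0 6 1 3 7 4 5]
After op 5 (reverse): [5 4 7 3 1 6 0 2]
After op 6 (in_shuffle): [1 5 6 4 0 7 2 3]
After op 7 (out_shuffle): [1 0 5 7 6 2 4 3]
Position 1: card 0.

Answer: 0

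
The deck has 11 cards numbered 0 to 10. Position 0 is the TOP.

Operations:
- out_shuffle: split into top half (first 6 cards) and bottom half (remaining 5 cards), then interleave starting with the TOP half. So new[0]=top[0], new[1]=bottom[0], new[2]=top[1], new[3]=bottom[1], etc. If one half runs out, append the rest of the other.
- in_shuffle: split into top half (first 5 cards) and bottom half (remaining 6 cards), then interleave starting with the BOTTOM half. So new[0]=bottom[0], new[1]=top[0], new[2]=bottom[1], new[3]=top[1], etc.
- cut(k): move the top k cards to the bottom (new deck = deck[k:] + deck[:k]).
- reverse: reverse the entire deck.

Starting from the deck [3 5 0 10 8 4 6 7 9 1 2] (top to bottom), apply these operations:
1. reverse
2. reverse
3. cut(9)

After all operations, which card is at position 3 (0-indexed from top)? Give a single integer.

After op 1 (reverse): [2 1 9 7 6 4 8 10 0 5 3]
After op 2 (reverse): [3 5 0 10 8 4 6 7 9 1 2]
After op 3 (cut(9)): [1 2 3 5 0 10 8 4 6 7 9]
Position 3: card 5.

Answer: 5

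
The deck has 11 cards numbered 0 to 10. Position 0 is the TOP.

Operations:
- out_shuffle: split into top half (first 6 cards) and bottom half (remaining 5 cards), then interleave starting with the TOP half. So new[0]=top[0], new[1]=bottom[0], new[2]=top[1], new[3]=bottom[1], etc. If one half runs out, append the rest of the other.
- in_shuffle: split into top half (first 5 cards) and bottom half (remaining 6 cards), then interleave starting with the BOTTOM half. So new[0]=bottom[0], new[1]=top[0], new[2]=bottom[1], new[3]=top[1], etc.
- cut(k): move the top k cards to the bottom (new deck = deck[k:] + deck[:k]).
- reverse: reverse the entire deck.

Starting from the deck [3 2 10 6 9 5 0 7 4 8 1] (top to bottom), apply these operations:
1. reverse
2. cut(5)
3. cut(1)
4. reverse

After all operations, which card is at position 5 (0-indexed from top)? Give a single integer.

Answer: 1

Derivation:
After op 1 (reverse): [1 8 4 7 0 5 9 6 10 2 3]
After op 2 (cut(5)): [5 9 6 10 2 3 1 8 4 7 0]
After op 3 (cut(1)): [9 6 10 2 3 1 8 4 7 0 5]
After op 4 (reverse): [5 0 7 4 8 1 3 2 10 6 9]
Position 5: card 1.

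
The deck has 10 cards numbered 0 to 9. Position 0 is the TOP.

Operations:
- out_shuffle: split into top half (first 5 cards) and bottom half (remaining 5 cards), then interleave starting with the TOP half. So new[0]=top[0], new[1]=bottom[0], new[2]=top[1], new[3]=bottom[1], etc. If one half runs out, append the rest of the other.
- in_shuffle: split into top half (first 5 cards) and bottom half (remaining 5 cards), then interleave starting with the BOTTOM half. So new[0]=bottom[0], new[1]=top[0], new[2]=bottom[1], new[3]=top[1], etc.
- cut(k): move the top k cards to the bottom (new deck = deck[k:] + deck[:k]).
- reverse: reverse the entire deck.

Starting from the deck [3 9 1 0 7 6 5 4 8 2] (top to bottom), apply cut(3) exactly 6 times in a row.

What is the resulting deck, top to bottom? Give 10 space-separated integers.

After op 1 (cut(3)): [0 7 6 5 4 8 2 3 9 1]
After op 2 (cut(3)): [5 4 8 2 3 9 1 0 7 6]
After op 3 (cut(3)): [2 3 9 1 0 7 6 5 4 8]
After op 4 (cut(3)): [1 0 7 6 5 4 8 2 3 9]
After op 5 (cut(3)): [6 5 4 8 2 3 9 1 0 7]
After op 6 (cut(3)): [8 2 3 9 1 0 7 6 5 4]

Answer: 8 2 3 9 1 0 7 6 5 4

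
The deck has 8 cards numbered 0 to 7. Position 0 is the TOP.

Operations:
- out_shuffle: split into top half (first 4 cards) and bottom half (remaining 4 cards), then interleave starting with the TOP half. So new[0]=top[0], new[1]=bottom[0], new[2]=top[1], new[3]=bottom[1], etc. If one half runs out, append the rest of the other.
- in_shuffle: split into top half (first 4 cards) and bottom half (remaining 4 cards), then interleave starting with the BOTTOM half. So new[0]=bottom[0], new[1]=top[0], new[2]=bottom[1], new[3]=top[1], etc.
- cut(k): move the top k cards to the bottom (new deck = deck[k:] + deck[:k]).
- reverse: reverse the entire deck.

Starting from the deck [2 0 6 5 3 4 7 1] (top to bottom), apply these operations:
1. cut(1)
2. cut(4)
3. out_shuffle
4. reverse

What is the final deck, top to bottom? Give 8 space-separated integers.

Answer: 3 2 5 1 6 7 0 4

Derivation:
After op 1 (cut(1)): [0 6 5 3 4 7 1 2]
After op 2 (cut(4)): [4 7 1 2 0 6 5 3]
After op 3 (out_shuffle): [4 0 7 6 1 5 2 3]
After op 4 (reverse): [3 2 5 1 6 7 0 4]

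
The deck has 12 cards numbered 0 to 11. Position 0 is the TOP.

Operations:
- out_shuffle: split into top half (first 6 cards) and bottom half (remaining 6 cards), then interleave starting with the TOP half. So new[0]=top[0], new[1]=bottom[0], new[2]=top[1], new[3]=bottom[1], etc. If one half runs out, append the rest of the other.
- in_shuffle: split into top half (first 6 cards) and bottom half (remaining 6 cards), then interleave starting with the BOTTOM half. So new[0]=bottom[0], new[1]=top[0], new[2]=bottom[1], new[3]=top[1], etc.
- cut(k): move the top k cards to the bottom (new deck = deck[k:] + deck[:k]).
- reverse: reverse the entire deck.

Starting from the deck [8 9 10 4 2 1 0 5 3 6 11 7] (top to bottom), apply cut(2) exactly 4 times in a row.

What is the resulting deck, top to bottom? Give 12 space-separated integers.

After op 1 (cut(2)): [10 4 2 1 0 5 3 6 11 7 8 9]
After op 2 (cut(2)): [2 1 0 5 3 6 11 7 8 9 10 4]
After op 3 (cut(2)): [0 5 3 6 11 7 8 9 10 4 2 1]
After op 4 (cut(2)): [3 6 11 7 8 9 10 4 2 1 0 5]

Answer: 3 6 11 7 8 9 10 4 2 1 0 5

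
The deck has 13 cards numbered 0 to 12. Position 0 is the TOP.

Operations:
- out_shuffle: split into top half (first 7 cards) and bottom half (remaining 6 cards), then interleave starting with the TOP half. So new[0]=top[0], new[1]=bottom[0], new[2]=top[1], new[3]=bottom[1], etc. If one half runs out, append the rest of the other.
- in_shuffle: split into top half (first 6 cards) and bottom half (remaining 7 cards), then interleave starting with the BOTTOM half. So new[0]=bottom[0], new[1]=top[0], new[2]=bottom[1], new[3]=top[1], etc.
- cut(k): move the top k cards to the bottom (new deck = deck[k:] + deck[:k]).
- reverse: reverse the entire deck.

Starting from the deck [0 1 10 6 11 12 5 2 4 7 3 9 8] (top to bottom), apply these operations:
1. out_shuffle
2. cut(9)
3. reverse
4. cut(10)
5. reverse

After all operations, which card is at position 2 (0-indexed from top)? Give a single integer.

After op 1 (out_shuffle): [0 2 1 4 10 7 6 3 11 9 12 8 5]
After op 2 (cut(9)): [9 12 8 5 0 2 1 4 10 7 6 3 11]
After op 3 (reverse): [11 3 6 7 10 4 1 2 0 5 8 12 9]
After op 4 (cut(10)): [8 12 9 11 3 6 7 10 4 1 2 0 5]
After op 5 (reverse): [5 0 2 1 4 10 7 6 3 11 9 12 8]
Position 2: card 2.

Answer: 2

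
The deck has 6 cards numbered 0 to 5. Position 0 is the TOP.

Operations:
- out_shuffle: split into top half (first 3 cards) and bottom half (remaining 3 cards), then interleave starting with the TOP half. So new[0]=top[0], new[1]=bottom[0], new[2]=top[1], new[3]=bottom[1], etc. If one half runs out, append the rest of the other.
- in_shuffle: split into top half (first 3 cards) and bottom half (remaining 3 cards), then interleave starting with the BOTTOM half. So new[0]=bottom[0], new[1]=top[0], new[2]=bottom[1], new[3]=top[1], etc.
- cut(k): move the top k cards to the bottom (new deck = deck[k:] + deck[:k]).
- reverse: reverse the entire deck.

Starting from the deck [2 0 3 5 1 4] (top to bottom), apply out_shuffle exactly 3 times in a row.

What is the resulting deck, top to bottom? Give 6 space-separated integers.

Answer: 2 3 1 0 5 4

Derivation:
After op 1 (out_shuffle): [2 5 0 1 3 4]
After op 2 (out_shuffle): [2 1 5 3 0 4]
After op 3 (out_shuffle): [2 3 1 0 5 4]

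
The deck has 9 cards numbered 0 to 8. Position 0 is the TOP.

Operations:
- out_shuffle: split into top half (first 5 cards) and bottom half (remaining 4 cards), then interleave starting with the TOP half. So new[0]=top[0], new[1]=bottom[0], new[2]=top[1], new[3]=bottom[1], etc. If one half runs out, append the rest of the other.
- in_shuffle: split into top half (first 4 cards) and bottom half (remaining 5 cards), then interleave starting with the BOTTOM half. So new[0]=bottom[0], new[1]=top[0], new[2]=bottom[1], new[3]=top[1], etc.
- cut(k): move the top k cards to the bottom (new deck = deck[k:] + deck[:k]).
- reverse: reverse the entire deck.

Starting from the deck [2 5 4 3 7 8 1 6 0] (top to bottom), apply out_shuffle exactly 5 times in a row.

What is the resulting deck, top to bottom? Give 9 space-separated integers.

Answer: 2 4 7 1 0 5 3 8 6

Derivation:
After op 1 (out_shuffle): [2 8 5 1 4 6 3 0 7]
After op 2 (out_shuffle): [2 6 8 3 5 0 1 7 4]
After op 3 (out_shuffle): [2 0 6 1 8 7 3 4 5]
After op 4 (out_shuffle): [2 7 0 3 6 4 1 5 8]
After op 5 (out_shuffle): [2 4 7 1 0 5 3 8 6]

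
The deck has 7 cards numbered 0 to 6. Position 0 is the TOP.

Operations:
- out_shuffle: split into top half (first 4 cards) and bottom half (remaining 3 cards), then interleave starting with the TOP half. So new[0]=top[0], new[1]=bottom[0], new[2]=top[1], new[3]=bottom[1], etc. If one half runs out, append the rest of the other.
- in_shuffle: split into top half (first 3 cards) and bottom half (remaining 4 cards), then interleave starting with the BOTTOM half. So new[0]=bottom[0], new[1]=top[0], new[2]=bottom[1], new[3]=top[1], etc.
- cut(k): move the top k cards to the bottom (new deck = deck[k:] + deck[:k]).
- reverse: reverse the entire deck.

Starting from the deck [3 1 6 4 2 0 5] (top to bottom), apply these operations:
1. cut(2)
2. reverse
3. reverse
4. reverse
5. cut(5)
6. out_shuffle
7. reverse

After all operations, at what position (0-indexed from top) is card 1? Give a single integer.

Answer: 2

Derivation:
After op 1 (cut(2)): [6 4 2 0 5 3 1]
After op 2 (reverse): [1 3 5 0 2 4 6]
After op 3 (reverse): [6 4 2 0 5 3 1]
After op 4 (reverse): [1 3 5 0 2 4 6]
After op 5 (cut(5)): [4 6 1 3 5 0 2]
After op 6 (out_shuffle): [4 5 6 0 1 2 3]
After op 7 (reverse): [3 2 1 0 6 5 4]
Card 1 is at position 2.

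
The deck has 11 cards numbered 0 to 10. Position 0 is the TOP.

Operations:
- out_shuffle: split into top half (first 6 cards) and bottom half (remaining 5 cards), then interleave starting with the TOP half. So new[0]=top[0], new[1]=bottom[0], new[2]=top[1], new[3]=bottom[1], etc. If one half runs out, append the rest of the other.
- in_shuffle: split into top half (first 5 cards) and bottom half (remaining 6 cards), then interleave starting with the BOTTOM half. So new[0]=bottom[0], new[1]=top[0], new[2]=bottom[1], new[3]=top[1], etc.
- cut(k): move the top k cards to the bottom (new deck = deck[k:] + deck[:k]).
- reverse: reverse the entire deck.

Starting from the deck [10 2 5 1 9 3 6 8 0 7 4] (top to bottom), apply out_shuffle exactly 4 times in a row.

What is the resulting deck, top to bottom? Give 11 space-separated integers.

Answer: 10 7 8 3 1 2 4 0 6 9 5

Derivation:
After op 1 (out_shuffle): [10 6 2 8 5 0 1 7 9 4 3]
After op 2 (out_shuffle): [10 1 6 7 2 9 8 4 5 3 0]
After op 3 (out_shuffle): [10 8 1 4 6 5 7 3 2 0 9]
After op 4 (out_shuffle): [10 7 8 3 1 2 4 0 6 9 5]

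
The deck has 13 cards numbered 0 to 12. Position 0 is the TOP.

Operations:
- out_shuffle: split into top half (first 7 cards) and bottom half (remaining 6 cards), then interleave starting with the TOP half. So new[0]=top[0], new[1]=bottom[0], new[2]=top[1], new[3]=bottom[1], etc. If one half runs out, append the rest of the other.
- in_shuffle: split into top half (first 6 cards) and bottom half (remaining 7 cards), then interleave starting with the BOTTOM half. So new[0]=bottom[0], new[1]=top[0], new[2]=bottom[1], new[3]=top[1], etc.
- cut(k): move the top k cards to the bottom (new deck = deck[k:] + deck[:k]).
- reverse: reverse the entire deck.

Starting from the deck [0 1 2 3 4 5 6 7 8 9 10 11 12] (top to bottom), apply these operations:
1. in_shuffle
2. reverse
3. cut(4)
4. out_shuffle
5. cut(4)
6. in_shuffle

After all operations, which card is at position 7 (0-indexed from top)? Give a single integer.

After op 1 (in_shuffle): [6 0 7 1 8 2 9 3 10 4 11 5 12]
After op 2 (reverse): [12 5 11 4 10 3 9 2 8 1 7 0 6]
After op 3 (cut(4)): [10 3 9 2 8 1 7 0 6 12 5 11 4]
After op 4 (out_shuffle): [10 0 3 6 9 12 2 5 8 11 1 4 7]
After op 5 (cut(4)): [9 12 2 5 8 11 1 4 7 10 0 3 6]
After op 6 (in_shuffle): [1 9 4 12 7 2 10 5 0 8 3 11 6]
Position 7: card 5.

Answer: 5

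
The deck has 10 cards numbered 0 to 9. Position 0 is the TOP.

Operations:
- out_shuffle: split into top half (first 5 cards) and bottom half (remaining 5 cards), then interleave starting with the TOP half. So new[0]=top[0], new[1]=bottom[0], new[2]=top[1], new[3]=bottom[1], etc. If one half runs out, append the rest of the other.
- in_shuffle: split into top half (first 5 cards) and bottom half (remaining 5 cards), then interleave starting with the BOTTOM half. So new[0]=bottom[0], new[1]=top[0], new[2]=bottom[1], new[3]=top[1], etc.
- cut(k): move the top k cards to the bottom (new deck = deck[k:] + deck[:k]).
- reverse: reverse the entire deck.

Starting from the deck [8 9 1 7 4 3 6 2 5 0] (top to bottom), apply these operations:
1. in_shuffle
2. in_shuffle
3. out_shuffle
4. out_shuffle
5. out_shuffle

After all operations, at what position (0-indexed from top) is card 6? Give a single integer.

Answer: 4

Derivation:
After op 1 (in_shuffle): [3 8 6 9 2 1 5 7 0 4]
After op 2 (in_shuffle): [1 3 5 8 7 6 0 9 4 2]
After op 3 (out_shuffle): [1 6 3 0 5 9 8 4 7 2]
After op 4 (out_shuffle): [1 9 6 8 3 4 0 7 5 2]
After op 5 (out_shuffle): [1 4 9 0 6 7 8 5 3 2]
Card 6 is at position 4.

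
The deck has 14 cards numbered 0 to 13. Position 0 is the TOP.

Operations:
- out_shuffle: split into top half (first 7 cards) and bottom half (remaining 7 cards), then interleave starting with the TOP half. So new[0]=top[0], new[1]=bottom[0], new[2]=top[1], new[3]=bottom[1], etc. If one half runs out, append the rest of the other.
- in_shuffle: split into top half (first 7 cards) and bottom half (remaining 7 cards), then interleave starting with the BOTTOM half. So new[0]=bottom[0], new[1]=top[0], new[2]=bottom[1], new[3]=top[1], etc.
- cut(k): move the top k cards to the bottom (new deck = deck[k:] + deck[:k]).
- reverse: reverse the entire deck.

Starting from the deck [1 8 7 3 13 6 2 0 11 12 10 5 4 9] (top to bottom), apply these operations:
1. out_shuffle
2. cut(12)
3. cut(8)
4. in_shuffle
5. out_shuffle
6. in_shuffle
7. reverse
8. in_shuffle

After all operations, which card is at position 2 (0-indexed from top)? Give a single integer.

After op 1 (out_shuffle): [1 0 8 11 7 12 3 10 13 5 6 4 2 9]
After op 2 (cut(12)): [2 9 1 0 8 11 7 12 3 10 13 5 6 4]
After op 3 (cut(8)): [3 10 13 5 6 4 2 9 1 0 8 11 7 12]
After op 4 (in_shuffle): [9 3 1 10 0 13 8 5 11 6 7 4 12 2]
After op 5 (out_shuffle): [9 5 3 11 1 6 10 7 0 4 13 12 8 2]
After op 6 (in_shuffle): [7 9 0 5 4 3 13 11 12 1 8 6 2 10]
After op 7 (reverse): [10 2 6 8 1 12 11 13 3 4 5 0 9 7]
After op 8 (in_shuffle): [13 10 3 2 4 6 5 8 0 1 9 12 7 11]
Position 2: card 3.

Answer: 3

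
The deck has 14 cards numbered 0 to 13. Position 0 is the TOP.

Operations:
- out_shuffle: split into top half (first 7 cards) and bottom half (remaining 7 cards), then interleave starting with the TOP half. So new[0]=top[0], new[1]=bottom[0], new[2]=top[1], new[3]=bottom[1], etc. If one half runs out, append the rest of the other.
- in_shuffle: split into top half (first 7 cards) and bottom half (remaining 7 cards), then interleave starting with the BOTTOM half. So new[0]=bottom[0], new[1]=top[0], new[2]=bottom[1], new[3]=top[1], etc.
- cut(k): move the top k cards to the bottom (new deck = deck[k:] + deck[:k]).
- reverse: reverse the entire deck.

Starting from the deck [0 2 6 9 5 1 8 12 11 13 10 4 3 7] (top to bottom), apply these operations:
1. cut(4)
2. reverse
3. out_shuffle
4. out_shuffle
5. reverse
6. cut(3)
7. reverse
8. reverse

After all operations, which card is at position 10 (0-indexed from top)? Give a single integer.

After op 1 (cut(4)): [5 1 8 12 11 13 10 4 3 7 0 2 6 9]
After op 2 (reverse): [9 6 2 0 7 3 4 10 13 11 12 8 1 5]
After op 3 (out_shuffle): [9 10 6 13 2 11 0 12 7 8 3 1 4 5]
After op 4 (out_shuffle): [9 12 10 7 6 8 13 3 2 1 11 4 0 5]
After op 5 (reverse): [5 0 4 11 1 2 3 13 8 6 7 10 12 9]
After op 6 (cut(3)): [11 1 2 3 13 8 6 7 10 12 9 5 0 4]
After op 7 (reverse): [4 0 5 9 12 10 7 6 8 13 3 2 1 11]
After op 8 (reverse): [11 1 2 3 13 8 6 7 10 12 9 5 0 4]
Position 10: card 9.

Answer: 9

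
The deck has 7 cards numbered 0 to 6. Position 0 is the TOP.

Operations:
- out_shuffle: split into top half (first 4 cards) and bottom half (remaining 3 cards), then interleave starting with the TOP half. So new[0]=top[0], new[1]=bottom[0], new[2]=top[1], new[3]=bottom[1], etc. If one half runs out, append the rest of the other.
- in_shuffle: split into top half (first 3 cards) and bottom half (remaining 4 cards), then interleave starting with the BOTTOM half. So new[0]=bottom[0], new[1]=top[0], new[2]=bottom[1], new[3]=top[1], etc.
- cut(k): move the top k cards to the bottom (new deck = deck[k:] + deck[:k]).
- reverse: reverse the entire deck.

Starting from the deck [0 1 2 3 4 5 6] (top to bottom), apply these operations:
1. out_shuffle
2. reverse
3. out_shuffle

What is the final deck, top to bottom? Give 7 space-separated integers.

Answer: 3 1 6 4 2 0 5

Derivation:
After op 1 (out_shuffle): [0 4 1 5 2 6 3]
After op 2 (reverse): [3 6 2 5 1 4 0]
After op 3 (out_shuffle): [3 1 6 4 2 0 5]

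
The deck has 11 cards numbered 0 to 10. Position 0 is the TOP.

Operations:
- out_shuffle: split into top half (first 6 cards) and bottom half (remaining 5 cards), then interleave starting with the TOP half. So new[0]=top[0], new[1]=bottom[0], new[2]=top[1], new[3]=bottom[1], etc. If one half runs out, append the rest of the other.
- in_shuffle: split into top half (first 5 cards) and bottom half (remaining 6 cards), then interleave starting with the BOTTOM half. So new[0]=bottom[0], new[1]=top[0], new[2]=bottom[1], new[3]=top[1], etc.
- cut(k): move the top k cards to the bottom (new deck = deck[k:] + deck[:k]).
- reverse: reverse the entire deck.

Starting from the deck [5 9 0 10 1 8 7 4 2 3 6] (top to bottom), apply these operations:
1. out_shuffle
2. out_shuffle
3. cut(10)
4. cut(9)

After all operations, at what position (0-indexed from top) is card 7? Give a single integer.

After op 1 (out_shuffle): [5 7 9 4 0 2 10 3 1 6 8]
After op 2 (out_shuffle): [5 10 7 3 9 1 4 6 0 8 2]
After op 3 (cut(10)): [2 5 10 7 3 9 1 4 6 0 8]
After op 4 (cut(9)): [0 8 2 5 10 7 3 9 1 4 6]
Card 7 is at position 5.

Answer: 5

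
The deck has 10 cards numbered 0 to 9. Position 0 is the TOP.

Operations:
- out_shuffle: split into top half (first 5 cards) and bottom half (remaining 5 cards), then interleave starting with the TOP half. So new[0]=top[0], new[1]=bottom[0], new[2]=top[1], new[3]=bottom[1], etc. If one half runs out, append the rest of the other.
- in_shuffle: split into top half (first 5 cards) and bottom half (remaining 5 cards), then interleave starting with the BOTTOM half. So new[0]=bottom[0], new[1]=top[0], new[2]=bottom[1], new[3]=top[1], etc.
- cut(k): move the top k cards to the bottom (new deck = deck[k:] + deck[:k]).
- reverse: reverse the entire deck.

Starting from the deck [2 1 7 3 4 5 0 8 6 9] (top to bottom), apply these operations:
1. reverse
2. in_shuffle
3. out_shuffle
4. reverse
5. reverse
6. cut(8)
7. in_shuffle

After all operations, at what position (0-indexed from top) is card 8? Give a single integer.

After op 1 (reverse): [9 6 8 0 5 4 3 7 1 2]
After op 2 (in_shuffle): [4 9 3 6 7 8 1 0 2 5]
After op 3 (out_shuffle): [4 8 9 1 3 0 6 2 7 5]
After op 4 (reverse): [5 7 2 6 0 3 1 9 8 4]
After op 5 (reverse): [4 8 9 1 3 0 6 2 7 5]
After op 6 (cut(8)): [7 5 4 8 9 1 3 0 6 2]
After op 7 (in_shuffle): [1 7 3 5 0 4 6 8 2 9]
Card 8 is at position 7.

Answer: 7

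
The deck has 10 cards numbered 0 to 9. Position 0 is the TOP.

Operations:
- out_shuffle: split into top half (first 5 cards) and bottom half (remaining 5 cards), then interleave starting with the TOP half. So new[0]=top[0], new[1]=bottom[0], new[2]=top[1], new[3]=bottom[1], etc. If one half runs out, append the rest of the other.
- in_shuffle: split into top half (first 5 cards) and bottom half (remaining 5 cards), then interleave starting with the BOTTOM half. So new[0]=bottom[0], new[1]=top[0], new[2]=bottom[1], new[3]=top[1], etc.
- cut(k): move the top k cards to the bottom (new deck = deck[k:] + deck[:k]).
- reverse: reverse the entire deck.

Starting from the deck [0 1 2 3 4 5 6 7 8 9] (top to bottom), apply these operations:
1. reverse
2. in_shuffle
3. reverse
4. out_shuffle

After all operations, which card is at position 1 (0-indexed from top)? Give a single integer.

After op 1 (reverse): [9 8 7 6 5 4 3 2 1 0]
After op 2 (in_shuffle): [4 9 3 8 2 7 1 6 0 5]
After op 3 (reverse): [5 0 6 1 7 2 8 3 9 4]
After op 4 (out_shuffle): [5 2 0 8 6 3 1 9 7 4]
Position 1: card 2.

Answer: 2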